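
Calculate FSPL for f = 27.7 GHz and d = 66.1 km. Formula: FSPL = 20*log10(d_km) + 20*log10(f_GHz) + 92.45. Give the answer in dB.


20*log10(66.1) = 36.4
20*log10(27.7) = 28.85
FSPL = 157.7 dB

157.7 dB


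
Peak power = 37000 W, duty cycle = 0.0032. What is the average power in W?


P_avg = 37000 * 0.0032 = 118.4 W

118.4 W


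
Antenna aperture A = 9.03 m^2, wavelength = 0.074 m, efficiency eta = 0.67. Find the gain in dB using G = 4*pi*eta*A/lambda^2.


G_linear = 4*pi*0.67*9.03/0.074^2 = 13883.82
G_dB = 10*log10(13883.82) = 41.4 dB

41.4 dB


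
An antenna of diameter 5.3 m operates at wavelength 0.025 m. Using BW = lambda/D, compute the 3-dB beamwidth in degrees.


BW_rad = 0.025 / 5.3 = 0.004717
BW_deg = 0.27 degrees

0.27 degrees


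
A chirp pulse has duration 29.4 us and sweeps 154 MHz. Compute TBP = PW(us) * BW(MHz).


TBP = 29.4 * 154 = 4527.6

4527.6


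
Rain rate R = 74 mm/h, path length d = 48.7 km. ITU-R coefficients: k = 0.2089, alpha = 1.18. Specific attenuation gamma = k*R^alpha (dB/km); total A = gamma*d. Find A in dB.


gamma = 0.2089 * 74^1.18 = 33.545315 dB/km
A = 33.545315 * 48.7 = 1633.66 dB

1633.66 dB


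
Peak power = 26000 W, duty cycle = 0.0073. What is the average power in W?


P_avg = 26000 * 0.0073 = 189.8 W

189.8 W


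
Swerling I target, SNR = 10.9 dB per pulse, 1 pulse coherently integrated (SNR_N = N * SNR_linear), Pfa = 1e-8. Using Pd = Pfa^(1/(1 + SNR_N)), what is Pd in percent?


SNR_lin = 10^(10.9/10) = 12.30269
SNR_N = 1 * 12.30269 = 12.30269
1/(1 + SNR_N) = 1/13.30269 = 0.0751728
Pd = (1e-8)^0.0751728 = 0.25039
Pd = 25.0%

25.0%


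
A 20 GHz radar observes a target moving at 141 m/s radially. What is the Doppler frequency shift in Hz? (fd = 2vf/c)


fd = 2 * 141 * 20000000000.0 / 3e8 = 18800.0 Hz

18800.0 Hz


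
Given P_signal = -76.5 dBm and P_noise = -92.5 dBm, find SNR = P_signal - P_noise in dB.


SNR = -76.5 - (-92.5) = 16.0 dB

16.0 dB


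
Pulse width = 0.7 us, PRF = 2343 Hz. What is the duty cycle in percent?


DC = 0.7e-6 * 2343 * 100 = 0.16%

0.16%


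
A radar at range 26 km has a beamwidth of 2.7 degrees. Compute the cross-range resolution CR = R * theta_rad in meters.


BW_rad = 0.04712389
CR = 26000 * 0.04712389 = 1225.2 m

1225.2 m


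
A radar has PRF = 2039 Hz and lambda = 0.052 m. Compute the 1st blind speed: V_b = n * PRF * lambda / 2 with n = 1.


V_blind = 1 * 2039 * 0.052 / 2 = 53.0 m/s

53.0 m/s


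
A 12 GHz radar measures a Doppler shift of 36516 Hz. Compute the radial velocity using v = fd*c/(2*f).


v = 36516 * 3e8 / (2 * 12000000000.0) = 456.5 m/s

456.5 m/s


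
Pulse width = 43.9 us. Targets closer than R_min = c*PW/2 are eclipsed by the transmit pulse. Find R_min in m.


R_min = 3e8 * 43.9e-6 / 2 = 6585.0 m

6585.0 m


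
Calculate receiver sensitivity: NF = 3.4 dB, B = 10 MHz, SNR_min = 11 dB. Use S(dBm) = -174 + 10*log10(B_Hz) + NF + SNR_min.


10*log10(10000000.0) = 70.0
S = -174 + 70.0 + 3.4 + 11 = -89.6 dBm

-89.6 dBm


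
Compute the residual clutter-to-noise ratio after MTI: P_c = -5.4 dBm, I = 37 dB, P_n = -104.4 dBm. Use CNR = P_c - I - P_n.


CNR = -5.4 - 37 - (-104.4) = 62.0 dB

62.0 dB


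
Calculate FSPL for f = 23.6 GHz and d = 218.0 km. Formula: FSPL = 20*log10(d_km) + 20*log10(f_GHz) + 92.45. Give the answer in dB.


20*log10(218.0) = 46.77
20*log10(23.6) = 27.46
FSPL = 166.7 dB

166.7 dB


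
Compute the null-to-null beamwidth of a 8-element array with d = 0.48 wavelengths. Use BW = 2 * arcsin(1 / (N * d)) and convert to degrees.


1/(N*d) = 1/(8*0.48) = 0.260417
BW = 2*arcsin(0.260417) = 30.2 degrees

30.2 degrees


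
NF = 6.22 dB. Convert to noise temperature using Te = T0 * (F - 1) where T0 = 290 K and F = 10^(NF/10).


NF_lin = 10^(6.22/10) = 4.187936
Te = 290 * (4.187936 - 1) = 924.5 K

924.5 K


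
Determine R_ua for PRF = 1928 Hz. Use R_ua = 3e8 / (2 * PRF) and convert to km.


R_ua = 3e8 / (2 * 1928) = 77800.8 m = 77.8 km

77.8 km


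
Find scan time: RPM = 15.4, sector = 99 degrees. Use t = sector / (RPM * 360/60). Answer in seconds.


t = 99 / (15.4 * 360) * 60 = 1.07 s

1.07 s


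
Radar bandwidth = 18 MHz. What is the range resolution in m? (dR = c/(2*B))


dR = 3e8 / (2 * 18000000.0) = 8.33 m

8.33 m


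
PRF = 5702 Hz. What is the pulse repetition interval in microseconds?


PRI = 1/5702 = 0.0001753771 s = 175.4 us

175.4 us


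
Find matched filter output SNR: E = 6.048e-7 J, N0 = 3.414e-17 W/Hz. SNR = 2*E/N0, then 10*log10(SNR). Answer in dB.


SNR_lin = 2 * 6.048e-7 / 3.414e-17 = 3.543e10
SNR_dB = 10*log10(3.543e10) = 105.5 dB

105.5 dB


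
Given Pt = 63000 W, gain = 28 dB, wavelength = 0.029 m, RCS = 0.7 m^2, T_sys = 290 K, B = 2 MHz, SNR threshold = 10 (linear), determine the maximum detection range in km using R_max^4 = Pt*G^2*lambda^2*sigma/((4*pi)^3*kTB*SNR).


G_lin = 10^(28/10) = 630.957344
R^4 = 63000 * 630.957344^2 * 0.029^2 * 0.7 / ((4*pi)^3 * 1.38e-23 * 290 * 2000000.0 * 10)
R^4 = 9.29604e16 m^4
R_max = (9.29604e16)^(1/4) = 17461.2 m = 17.5 km

17.5 km


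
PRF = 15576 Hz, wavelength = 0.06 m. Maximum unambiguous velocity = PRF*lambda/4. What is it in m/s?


V_ua = 15576 * 0.06 / 4 = 233.6 m/s

233.6 m/s


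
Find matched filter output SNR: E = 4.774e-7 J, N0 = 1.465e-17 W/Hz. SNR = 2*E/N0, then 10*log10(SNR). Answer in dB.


SNR_lin = 2 * 4.774e-7 / 1.465e-17 = 6.517e10
SNR_dB = 10*log10(6.517e10) = 108.1 dB

108.1 dB


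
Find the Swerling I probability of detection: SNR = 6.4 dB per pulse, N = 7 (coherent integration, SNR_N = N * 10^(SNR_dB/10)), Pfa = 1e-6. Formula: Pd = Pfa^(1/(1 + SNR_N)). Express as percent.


SNR_lin = 10^(6.4/10) = 4.36516
SNR_N = 7 * 4.36516 = 30.55612
1/(1 + SNR_N) = 1/31.55612 = 0.0316896
Pd = (1e-6)^0.0316896 = 0.64545
Pd = 64.5%

64.5%


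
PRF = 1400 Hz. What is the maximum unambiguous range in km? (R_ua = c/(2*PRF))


R_ua = 3e8 / (2 * 1400) = 107142.9 m = 107.1 km

107.1 km


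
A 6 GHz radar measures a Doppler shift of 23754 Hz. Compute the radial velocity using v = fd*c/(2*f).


v = 23754 * 3e8 / (2 * 6000000000.0) = 593.9 m/s

593.9 m/s


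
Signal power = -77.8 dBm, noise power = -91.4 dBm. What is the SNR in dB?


SNR = -77.8 - (-91.4) = 13.6 dB

13.6 dB


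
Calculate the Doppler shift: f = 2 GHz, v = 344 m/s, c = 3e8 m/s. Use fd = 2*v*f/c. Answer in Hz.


fd = 2 * 344 * 2000000000.0 / 3e8 = 4586.7 Hz

4586.7 Hz


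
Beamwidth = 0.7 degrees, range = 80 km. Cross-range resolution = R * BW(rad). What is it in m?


BW_rad = 0.012217305
CR = 80000 * 0.012217305 = 977.4 m

977.4 m


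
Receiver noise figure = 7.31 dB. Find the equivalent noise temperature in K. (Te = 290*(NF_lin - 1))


NF_lin = 10^(7.31/10) = 5.382698
Te = 290 * (5.382698 - 1) = 1271.0 K

1271.0 K


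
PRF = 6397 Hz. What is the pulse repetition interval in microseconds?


PRI = 1/6397 = 0.0001563233 s = 156.3 us

156.3 us


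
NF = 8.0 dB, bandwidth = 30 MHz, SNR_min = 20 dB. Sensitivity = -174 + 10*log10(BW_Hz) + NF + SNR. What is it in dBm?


10*log10(30000000.0) = 74.77
S = -174 + 74.77 + 8.0 + 20 = -71.2 dBm

-71.2 dBm


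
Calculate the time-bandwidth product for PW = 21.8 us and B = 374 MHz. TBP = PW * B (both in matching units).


TBP = 21.8 * 374 = 8153.2

8153.2


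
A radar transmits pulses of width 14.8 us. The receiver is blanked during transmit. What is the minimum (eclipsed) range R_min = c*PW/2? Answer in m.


R_min = 3e8 * 14.8e-6 / 2 = 2220.0 m

2220.0 m


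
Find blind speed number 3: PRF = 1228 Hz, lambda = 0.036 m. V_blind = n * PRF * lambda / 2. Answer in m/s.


V_blind = 3 * 1228 * 0.036 / 2 = 66.3 m/s

66.3 m/s


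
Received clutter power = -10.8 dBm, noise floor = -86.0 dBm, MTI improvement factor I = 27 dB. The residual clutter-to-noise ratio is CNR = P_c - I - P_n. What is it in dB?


CNR = -10.8 - 27 - (-86.0) = 48.2 dB

48.2 dB


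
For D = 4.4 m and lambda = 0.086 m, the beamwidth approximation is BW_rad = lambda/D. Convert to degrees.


BW_rad = 0.086 / 4.4 = 0.019545
BW_deg = 1.12 degrees

1.12 degrees


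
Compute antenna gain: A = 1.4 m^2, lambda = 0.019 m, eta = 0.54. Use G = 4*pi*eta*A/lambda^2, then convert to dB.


G_linear = 4*pi*0.54*1.4/0.019^2 = 26316.28
G_dB = 10*log10(26316.28) = 44.2 dB

44.2 dB


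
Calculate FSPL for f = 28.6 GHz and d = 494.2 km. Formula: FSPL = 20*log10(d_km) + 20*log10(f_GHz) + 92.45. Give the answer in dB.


20*log10(494.2) = 53.88
20*log10(28.6) = 29.13
FSPL = 175.5 dB

175.5 dB


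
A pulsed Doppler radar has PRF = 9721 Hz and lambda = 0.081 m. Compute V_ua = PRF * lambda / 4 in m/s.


V_ua = 9721 * 0.081 / 4 = 196.9 m/s

196.9 m/s


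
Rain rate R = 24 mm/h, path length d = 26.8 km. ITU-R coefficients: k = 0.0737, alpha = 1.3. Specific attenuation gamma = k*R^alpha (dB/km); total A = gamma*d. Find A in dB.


gamma = 0.0737 * 24^1.3 = 4.589254 dB/km
A = 4.589254 * 26.8 = 122.99 dB

122.99 dB


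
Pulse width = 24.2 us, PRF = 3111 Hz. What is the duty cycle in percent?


DC = 24.2e-6 * 3111 * 100 = 7.53%

7.53%


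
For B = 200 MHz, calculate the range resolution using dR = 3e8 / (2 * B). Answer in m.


dR = 3e8 / (2 * 200000000.0) = 0.75 m

0.75 m


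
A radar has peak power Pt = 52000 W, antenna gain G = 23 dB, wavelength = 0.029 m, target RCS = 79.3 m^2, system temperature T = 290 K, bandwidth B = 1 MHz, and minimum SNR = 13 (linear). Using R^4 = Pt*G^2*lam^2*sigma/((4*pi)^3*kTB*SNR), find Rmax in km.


G_lin = 10^(23/10) = 199.526231
R^4 = 52000 * 199.526231^2 * 0.029^2 * 79.3 / ((4*pi)^3 * 1.38e-23 * 290 * 1000000.0 * 13)
R^4 = 1.33728e18 m^4
R_max = (1.33728e18)^(1/4) = 34006.0 m = 34.0 km

34.0 km


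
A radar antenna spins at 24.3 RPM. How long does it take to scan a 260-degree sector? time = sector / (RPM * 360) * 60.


t = 260 / (24.3 * 360) * 60 = 1.78 s

1.78 s


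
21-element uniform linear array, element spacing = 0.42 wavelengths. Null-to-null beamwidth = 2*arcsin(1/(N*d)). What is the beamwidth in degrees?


1/(N*d) = 1/(21*0.42) = 0.113379
BW = 2*arcsin(0.113379) = 13.0 degrees

13.0 degrees


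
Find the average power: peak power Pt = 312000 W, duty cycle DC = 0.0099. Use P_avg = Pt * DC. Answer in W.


P_avg = 312000 * 0.0099 = 3088.8 W

3088.8 W


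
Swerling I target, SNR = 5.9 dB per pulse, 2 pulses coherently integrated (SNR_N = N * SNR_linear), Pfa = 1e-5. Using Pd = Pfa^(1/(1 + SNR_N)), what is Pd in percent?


SNR_lin = 10^(5.9/10) = 3.89045
SNR_N = 2 * 3.89045 = 7.7809
1/(1 + SNR_N) = 1/8.7809 = 0.1138835
Pd = (1e-5)^0.1138835 = 0.26951
Pd = 27.0%

27.0%


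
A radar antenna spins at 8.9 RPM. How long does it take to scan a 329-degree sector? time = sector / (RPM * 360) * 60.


t = 329 / (8.9 * 360) * 60 = 6.16 s

6.16 s


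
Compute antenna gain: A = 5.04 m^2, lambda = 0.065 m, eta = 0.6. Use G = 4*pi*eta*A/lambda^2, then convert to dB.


G_linear = 4*pi*0.6*5.04/0.065^2 = 8994.25
G_dB = 10*log10(8994.25) = 39.5 dB

39.5 dB


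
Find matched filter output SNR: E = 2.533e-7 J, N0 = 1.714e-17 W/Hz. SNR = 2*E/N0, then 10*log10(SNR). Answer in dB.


SNR_lin = 2 * 2.533e-7 / 1.714e-17 = 2.956e10
SNR_dB = 10*log10(2.956e10) = 104.7 dB

104.7 dB


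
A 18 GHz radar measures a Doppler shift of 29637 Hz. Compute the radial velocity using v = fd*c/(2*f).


v = 29637 * 3e8 / (2 * 18000000000.0) = 247.0 m/s

247.0 m/s


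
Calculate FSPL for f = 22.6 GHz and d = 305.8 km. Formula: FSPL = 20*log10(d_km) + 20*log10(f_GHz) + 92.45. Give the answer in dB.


20*log10(305.8) = 49.71
20*log10(22.6) = 27.08
FSPL = 169.2 dB

169.2 dB


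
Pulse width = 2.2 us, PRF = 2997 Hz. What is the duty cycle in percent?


DC = 2.2e-6 * 2997 * 100 = 0.66%

0.66%


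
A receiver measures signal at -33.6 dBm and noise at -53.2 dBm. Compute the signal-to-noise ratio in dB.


SNR = -33.6 - (-53.2) = 19.6 dB

19.6 dB


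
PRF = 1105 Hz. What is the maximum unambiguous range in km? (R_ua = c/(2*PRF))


R_ua = 3e8 / (2 * 1105) = 135746.6 m = 135.7 km

135.7 km


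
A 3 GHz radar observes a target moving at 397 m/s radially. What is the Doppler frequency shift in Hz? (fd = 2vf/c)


fd = 2 * 397 * 3000000000.0 / 3e8 = 7940.0 Hz

7940.0 Hz


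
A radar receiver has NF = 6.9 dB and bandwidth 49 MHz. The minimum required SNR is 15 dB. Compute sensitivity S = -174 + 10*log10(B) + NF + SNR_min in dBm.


10*log10(49000000.0) = 76.9
S = -174 + 76.9 + 6.9 + 15 = -75.2 dBm

-75.2 dBm


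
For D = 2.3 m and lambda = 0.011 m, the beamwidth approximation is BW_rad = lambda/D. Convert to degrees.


BW_rad = 0.011 / 2.3 = 0.004783
BW_deg = 0.27 degrees

0.27 degrees


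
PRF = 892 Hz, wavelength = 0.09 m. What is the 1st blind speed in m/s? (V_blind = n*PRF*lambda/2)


V_blind = 1 * 892 * 0.09 / 2 = 40.1 m/s

40.1 m/s


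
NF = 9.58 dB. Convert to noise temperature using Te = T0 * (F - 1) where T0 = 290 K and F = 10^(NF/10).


NF_lin = 10^(9.58/10) = 9.078205
Te = 290 * (9.078205 - 1) = 2342.7 K

2342.7 K


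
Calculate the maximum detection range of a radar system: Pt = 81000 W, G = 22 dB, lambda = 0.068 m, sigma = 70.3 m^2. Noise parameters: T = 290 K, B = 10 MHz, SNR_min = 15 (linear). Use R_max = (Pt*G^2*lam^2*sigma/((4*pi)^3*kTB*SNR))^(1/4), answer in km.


G_lin = 10^(22/10) = 158.489319
R^4 = 81000 * 158.489319^2 * 0.068^2 * 70.3 / ((4*pi)^3 * 1.38e-23 * 290 * 10000000.0 * 15)
R^4 = 5.55214e17 m^4
R_max = (5.55214e17)^(1/4) = 27297.0 m = 27.3 km

27.3 km


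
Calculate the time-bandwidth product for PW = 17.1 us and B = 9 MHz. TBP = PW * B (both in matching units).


TBP = 17.1 * 9 = 153.9

153.9


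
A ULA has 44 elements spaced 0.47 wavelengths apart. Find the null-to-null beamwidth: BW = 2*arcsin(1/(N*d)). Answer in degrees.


1/(N*d) = 1/(44*0.47) = 0.048356
BW = 2*arcsin(0.048356) = 5.5 degrees

5.5 degrees


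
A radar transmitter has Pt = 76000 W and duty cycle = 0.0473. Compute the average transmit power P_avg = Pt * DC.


P_avg = 76000 * 0.0473 = 3594.8 W

3594.8 W


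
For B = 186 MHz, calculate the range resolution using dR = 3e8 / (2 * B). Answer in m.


dR = 3e8 / (2 * 186000000.0) = 0.81 m

0.81 m


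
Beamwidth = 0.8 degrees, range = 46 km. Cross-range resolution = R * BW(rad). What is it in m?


BW_rad = 0.013962634
CR = 46000 * 0.013962634 = 642.3 m

642.3 m


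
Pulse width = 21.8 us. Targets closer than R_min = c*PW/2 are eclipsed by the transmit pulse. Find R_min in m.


R_min = 3e8 * 21.8e-6 / 2 = 3270.0 m

3270.0 m


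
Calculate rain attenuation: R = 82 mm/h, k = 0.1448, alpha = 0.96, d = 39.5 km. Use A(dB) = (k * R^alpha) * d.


gamma = 0.1448 * 82^0.96 = 9.954739 dB/km
A = 9.954739 * 39.5 = 393.21 dB

393.21 dB


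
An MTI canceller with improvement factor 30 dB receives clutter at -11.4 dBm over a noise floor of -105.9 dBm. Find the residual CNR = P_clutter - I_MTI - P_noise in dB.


CNR = -11.4 - 30 - (-105.9) = 64.5 dB

64.5 dB


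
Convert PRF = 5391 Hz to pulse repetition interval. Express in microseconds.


PRI = 1/5391 = 0.0001854943 s = 185.5 us

185.5 us


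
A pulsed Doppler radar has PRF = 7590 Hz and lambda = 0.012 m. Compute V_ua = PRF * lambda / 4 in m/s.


V_ua = 7590 * 0.012 / 4 = 22.8 m/s

22.8 m/s


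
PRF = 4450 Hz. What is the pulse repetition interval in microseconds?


PRI = 1/4450 = 0.0002247191 s = 224.7 us

224.7 us


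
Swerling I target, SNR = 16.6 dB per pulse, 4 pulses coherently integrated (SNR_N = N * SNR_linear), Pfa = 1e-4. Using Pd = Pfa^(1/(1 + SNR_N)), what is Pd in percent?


SNR_lin = 10^(16.6/10) = 45.70882
SNR_N = 4 * 45.70882 = 182.83528
1/(1 + SNR_N) = 1/183.83528 = 0.0054397
Pd = (1e-4)^0.0054397 = 0.95113
Pd = 95.1%

95.1%


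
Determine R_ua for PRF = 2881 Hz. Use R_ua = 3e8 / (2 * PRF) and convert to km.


R_ua = 3e8 / (2 * 2881) = 52065.3 m = 52.1 km

52.1 km


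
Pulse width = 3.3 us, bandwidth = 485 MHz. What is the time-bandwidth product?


TBP = 3.3 * 485 = 1600.5

1600.5


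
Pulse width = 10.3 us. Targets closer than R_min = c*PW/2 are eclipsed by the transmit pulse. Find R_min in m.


R_min = 3e8 * 10.3e-6 / 2 = 1545.0 m

1545.0 m


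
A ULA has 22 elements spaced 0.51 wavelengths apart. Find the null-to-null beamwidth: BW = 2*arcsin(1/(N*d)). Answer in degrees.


1/(N*d) = 1/(22*0.51) = 0.089127
BW = 2*arcsin(0.089127) = 10.2 degrees

10.2 degrees


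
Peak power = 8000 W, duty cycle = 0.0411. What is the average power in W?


P_avg = 8000 * 0.0411 = 328.8 W

328.8 W


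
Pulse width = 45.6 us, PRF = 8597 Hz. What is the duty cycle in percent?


DC = 45.6e-6 * 8597 * 100 = 39.2%

39.2%


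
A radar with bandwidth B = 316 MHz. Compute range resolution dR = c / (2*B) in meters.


dR = 3e8 / (2 * 316000000.0) = 0.47 m

0.47 m


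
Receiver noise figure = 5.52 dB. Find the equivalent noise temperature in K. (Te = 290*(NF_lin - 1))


NF_lin = 10^(5.52/10) = 3.564511
Te = 290 * (3.564511 - 1) = 743.7 K

743.7 K


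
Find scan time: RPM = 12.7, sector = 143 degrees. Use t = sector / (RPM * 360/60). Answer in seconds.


t = 143 / (12.7 * 360) * 60 = 1.88 s

1.88 s


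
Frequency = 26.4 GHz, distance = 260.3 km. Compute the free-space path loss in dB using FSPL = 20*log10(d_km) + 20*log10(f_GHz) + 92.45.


20*log10(260.3) = 48.31
20*log10(26.4) = 28.43
FSPL = 169.2 dB

169.2 dB


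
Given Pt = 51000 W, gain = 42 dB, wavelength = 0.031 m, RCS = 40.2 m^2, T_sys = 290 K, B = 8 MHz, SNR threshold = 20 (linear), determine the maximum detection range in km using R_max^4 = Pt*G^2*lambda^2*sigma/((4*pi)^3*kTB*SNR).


G_lin = 10^(42/10) = 15848.931925
R^4 = 51000 * 15848.931925^2 * 0.031^2 * 40.2 / ((4*pi)^3 * 1.38e-23 * 290 * 8000000.0 * 20)
R^4 = 3.89487e20 m^4
R_max = (3.89487e20)^(1/4) = 140482.8 m = 140.5 km

140.5 km


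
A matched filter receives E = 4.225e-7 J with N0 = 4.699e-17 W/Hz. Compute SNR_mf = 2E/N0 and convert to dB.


SNR_lin = 2 * 4.225e-7 / 4.699e-17 = 1.798e10
SNR_dB = 10*log10(1.798e10) = 102.5 dB

102.5 dB


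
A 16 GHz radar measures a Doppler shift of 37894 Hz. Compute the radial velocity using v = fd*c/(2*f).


v = 37894 * 3e8 / (2 * 16000000000.0) = 355.3 m/s

355.3 m/s


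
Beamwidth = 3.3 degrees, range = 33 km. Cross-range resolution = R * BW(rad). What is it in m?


BW_rad = 0.057595865
CR = 33000 * 0.057595865 = 1900.7 m

1900.7 m


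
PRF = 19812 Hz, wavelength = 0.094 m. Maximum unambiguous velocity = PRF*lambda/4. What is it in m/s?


V_ua = 19812 * 0.094 / 4 = 465.6 m/s

465.6 m/s


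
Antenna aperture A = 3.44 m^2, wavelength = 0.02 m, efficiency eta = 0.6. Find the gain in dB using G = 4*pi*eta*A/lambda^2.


G_linear = 4*pi*0.6*3.44/0.02^2 = 64842.47
G_dB = 10*log10(64842.47) = 48.1 dB

48.1 dB


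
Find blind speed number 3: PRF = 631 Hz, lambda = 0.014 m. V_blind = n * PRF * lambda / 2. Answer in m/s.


V_blind = 3 * 631 * 0.014 / 2 = 13.3 m/s

13.3 m/s


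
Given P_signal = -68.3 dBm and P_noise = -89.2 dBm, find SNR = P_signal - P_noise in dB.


SNR = -68.3 - (-89.2) = 20.9 dB

20.9 dB


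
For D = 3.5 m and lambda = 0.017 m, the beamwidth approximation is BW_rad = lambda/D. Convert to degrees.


BW_rad = 0.017 / 3.5 = 0.004857
BW_deg = 0.28 degrees

0.28 degrees


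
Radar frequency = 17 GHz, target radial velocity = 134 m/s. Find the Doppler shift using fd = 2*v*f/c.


fd = 2 * 134 * 17000000000.0 / 3e8 = 15186.7 Hz

15186.7 Hz


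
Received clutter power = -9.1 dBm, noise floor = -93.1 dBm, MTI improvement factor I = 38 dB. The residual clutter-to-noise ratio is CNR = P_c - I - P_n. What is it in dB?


CNR = -9.1 - 38 - (-93.1) = 46.0 dB

46.0 dB


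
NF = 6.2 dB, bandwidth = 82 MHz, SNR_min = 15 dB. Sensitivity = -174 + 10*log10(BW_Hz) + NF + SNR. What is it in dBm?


10*log10(82000000.0) = 79.14
S = -174 + 79.14 + 6.2 + 15 = -73.7 dBm

-73.7 dBm


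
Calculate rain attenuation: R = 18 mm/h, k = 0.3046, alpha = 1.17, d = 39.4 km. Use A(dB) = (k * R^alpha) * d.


gamma = 0.3046 * 18^1.17 = 8.961872 dB/km
A = 8.961872 * 39.4 = 353.1 dB

353.1 dB


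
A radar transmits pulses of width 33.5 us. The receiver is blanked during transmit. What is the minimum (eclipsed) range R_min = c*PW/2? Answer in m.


R_min = 3e8 * 33.5e-6 / 2 = 5025.0 m

5025.0 m


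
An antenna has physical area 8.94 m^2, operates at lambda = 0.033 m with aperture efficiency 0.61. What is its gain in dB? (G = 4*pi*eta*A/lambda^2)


G_linear = 4*pi*0.61*8.94/0.033^2 = 62928.78
G_dB = 10*log10(62928.78) = 48.0 dB

48.0 dB


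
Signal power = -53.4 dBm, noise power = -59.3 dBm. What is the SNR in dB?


SNR = -53.4 - (-59.3) = 5.9 dB

5.9 dB


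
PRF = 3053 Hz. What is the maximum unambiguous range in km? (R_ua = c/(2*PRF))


R_ua = 3e8 / (2 * 3053) = 49132.0 m = 49.1 km

49.1 km


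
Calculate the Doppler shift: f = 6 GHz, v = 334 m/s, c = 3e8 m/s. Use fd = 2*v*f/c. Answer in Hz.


fd = 2 * 334 * 6000000000.0 / 3e8 = 13360.0 Hz

13360.0 Hz


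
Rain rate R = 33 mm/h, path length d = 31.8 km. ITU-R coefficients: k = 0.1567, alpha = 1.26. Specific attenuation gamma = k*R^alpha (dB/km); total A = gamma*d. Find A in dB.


gamma = 0.1567 * 33^1.26 = 12.83502 dB/km
A = 12.83502 * 31.8 = 408.15 dB

408.15 dB


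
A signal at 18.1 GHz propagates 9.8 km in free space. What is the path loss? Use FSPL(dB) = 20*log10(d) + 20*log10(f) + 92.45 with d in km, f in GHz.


20*log10(9.8) = 19.82
20*log10(18.1) = 25.15
FSPL = 137.4 dB

137.4 dB


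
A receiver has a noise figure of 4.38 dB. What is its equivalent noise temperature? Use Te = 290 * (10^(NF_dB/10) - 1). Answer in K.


NF_lin = 10^(4.38/10) = 2.741574
Te = 290 * (2.741574 - 1) = 505.1 K

505.1 K


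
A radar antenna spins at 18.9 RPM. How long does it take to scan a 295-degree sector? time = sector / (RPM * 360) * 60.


t = 295 / (18.9 * 360) * 60 = 2.6 s

2.6 s


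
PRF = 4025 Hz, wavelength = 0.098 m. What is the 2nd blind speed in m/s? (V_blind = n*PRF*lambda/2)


V_blind = 2 * 4025 * 0.098 / 2 = 394.5 m/s

394.5 m/s


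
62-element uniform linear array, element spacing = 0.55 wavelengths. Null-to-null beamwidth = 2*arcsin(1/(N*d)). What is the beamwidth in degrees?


1/(N*d) = 1/(62*0.55) = 0.029326
BW = 2*arcsin(0.029326) = 3.4 degrees

3.4 degrees


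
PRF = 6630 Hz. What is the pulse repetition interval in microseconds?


PRI = 1/6630 = 0.0001508296 s = 150.8 us

150.8 us


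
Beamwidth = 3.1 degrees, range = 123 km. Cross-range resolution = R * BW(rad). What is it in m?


BW_rad = 0.054105207
CR = 123000 * 0.054105207 = 6654.9 m

6654.9 m


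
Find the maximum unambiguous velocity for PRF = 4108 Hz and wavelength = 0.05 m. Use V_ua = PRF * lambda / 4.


V_ua = 4108 * 0.05 / 4 = 51.4 m/s

51.4 m/s


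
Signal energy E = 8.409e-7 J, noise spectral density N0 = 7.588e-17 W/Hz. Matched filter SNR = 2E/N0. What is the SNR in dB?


SNR_lin = 2 * 8.409e-7 / 7.588e-17 = 2.216e10
SNR_dB = 10*log10(2.216e10) = 103.5 dB

103.5 dB


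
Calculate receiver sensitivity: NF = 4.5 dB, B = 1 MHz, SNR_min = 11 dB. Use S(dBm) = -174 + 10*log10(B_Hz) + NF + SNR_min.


10*log10(1000000.0) = 60.0
S = -174 + 60.0 + 4.5 + 11 = -98.5 dBm

-98.5 dBm


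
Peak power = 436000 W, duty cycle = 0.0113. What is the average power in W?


P_avg = 436000 * 0.0113 = 4926.8 W

4926.8 W


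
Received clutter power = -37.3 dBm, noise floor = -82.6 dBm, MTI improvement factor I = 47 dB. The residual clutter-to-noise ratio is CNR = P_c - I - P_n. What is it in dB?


CNR = -37.3 - 47 - (-82.6) = -1.7 dB

-1.7 dB


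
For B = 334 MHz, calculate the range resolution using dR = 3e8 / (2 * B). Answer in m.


dR = 3e8 / (2 * 334000000.0) = 0.45 m

0.45 m


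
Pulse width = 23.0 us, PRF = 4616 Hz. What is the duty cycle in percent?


DC = 23.0e-6 * 4616 * 100 = 10.62%

10.62%


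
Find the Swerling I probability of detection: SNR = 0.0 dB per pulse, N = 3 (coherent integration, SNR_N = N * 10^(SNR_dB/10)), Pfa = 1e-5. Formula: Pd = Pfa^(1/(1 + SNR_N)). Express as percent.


SNR_lin = 10^(0.0/10) = 1.0
SNR_N = 3 * 1.0 = 3.0
1/(1 + SNR_N) = 1/4.0 = 0.25
Pd = (1e-5)^0.25 = 0.05623
Pd = 5.6%

5.6%


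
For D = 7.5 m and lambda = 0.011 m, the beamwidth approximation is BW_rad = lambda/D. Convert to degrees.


BW_rad = 0.011 / 7.5 = 0.001467
BW_deg = 0.08 degrees

0.08 degrees


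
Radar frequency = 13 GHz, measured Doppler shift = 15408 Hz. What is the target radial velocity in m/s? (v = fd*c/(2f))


v = 15408 * 3e8 / (2 * 13000000000.0) = 177.8 m/s

177.8 m/s


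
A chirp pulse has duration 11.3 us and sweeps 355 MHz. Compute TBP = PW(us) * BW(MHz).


TBP = 11.3 * 355 = 4011.5

4011.5


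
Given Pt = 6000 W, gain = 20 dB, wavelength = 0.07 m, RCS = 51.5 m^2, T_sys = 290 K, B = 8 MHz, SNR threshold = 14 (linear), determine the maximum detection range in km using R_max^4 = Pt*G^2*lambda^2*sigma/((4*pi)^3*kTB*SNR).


G_lin = 10^(20/10) = 100.0
R^4 = 6000 * 100.0^2 * 0.07^2 * 51.5 / ((4*pi)^3 * 1.38e-23 * 290 * 8000000.0 * 14)
R^4 = 1.70228e16 m^4
R_max = (1.70228e16)^(1/4) = 11422.4 m = 11.4 km

11.4 km


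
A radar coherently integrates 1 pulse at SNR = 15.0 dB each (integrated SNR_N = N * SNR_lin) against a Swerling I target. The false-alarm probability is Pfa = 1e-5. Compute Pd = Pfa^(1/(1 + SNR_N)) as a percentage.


SNR_lin = 10^(15.0/10) = 31.62278
SNR_N = 1 * 31.62278 = 31.62278
1/(1 + SNR_N) = 1/32.62278 = 0.0306534
Pd = (1e-5)^0.0306534 = 0.70264
Pd = 70.3%

70.3%


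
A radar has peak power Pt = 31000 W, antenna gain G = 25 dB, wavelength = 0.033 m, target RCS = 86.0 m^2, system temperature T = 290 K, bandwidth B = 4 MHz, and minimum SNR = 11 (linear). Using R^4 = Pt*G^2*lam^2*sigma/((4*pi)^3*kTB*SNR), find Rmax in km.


G_lin = 10^(25/10) = 316.227766
R^4 = 31000 * 316.227766^2 * 0.033^2 * 86.0 / ((4*pi)^3 * 1.38e-23 * 290 * 4000000.0 * 11)
R^4 = 8.30862e17 m^4
R_max = (8.30862e17)^(1/4) = 30191.3 m = 30.2 km

30.2 km


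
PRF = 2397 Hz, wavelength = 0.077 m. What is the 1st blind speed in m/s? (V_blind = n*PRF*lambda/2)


V_blind = 1 * 2397 * 0.077 / 2 = 92.3 m/s

92.3 m/s


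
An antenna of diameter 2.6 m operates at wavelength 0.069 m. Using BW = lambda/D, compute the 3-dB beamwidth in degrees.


BW_rad = 0.069 / 2.6 = 0.026538
BW_deg = 1.52 degrees

1.52 degrees


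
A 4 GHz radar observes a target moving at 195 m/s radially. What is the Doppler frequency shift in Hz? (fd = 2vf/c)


fd = 2 * 195 * 4000000000.0 / 3e8 = 5200.0 Hz

5200.0 Hz


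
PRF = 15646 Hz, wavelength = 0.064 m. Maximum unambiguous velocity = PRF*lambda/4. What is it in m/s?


V_ua = 15646 * 0.064 / 4 = 250.3 m/s

250.3 m/s


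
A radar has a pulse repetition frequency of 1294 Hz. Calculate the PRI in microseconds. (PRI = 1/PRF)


PRI = 1/1294 = 0.0007727975 s = 772.8 us

772.8 us


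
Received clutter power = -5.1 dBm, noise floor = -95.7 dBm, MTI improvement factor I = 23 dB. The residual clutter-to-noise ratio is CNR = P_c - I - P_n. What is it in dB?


CNR = -5.1 - 23 - (-95.7) = 67.6 dB

67.6 dB


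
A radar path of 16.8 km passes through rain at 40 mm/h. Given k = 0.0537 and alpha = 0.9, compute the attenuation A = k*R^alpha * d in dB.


gamma = 0.0537 * 40^0.9 = 1.485348 dB/km
A = 1.485348 * 16.8 = 24.95 dB

24.95 dB


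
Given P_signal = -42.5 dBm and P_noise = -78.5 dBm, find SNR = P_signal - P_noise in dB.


SNR = -42.5 - (-78.5) = 36.0 dB

36.0 dB


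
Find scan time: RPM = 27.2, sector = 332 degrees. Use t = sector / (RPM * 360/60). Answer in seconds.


t = 332 / (27.2 * 360) * 60 = 2.03 s

2.03 s


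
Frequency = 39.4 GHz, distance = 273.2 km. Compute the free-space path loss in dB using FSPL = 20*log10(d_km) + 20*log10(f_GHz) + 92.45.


20*log10(273.2) = 48.73
20*log10(39.4) = 31.91
FSPL = 173.1 dB

173.1 dB


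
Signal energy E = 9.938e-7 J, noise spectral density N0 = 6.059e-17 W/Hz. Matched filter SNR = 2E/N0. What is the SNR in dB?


SNR_lin = 2 * 9.938e-7 / 6.059e-17 = 3.28e10
SNR_dB = 10*log10(3.28e10) = 105.2 dB

105.2 dB


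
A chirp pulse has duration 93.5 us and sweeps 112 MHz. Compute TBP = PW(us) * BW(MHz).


TBP = 93.5 * 112 = 10472.0

10472.0


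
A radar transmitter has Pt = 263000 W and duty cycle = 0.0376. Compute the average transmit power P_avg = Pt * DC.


P_avg = 263000 * 0.0376 = 9888.8 W

9888.8 W


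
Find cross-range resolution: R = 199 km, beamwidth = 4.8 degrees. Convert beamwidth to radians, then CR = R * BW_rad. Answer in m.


BW_rad = 0.083775804
CR = 199000 * 0.083775804 = 16671.4 m

16671.4 m


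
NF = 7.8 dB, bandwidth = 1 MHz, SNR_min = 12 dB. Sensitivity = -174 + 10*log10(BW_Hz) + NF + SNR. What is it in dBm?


10*log10(1000000.0) = 60.0
S = -174 + 60.0 + 7.8 + 12 = -94.2 dBm

-94.2 dBm


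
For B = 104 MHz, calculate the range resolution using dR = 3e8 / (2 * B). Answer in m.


dR = 3e8 / (2 * 104000000.0) = 1.44 m

1.44 m


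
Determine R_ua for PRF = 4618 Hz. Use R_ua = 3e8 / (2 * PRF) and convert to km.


R_ua = 3e8 / (2 * 4618) = 32481.6 m = 32.5 km

32.5 km


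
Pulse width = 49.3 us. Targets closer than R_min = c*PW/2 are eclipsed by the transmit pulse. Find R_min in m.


R_min = 3e8 * 49.3e-6 / 2 = 7395.0 m

7395.0 m


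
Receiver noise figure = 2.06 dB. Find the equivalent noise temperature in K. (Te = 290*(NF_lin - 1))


NF_lin = 10^(2.06/10) = 1.606941
Te = 290 * (1.606941 - 1) = 176.0 K

176.0 K


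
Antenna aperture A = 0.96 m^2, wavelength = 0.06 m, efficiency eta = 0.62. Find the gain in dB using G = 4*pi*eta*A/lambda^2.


G_linear = 4*pi*0.62*0.96/0.06^2 = 2077.64
G_dB = 10*log10(2077.64) = 33.2 dB

33.2 dB


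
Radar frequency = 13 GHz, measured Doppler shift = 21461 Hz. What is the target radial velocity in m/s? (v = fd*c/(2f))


v = 21461 * 3e8 / (2 * 13000000000.0) = 247.6 m/s

247.6 m/s


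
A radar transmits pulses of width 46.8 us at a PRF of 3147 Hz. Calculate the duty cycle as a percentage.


DC = 46.8e-6 * 3147 * 100 = 14.73%

14.73%


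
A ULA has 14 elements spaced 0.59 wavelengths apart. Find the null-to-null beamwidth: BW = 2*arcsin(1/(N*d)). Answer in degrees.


1/(N*d) = 1/(14*0.59) = 0.121065
BW = 2*arcsin(0.121065) = 13.9 degrees

13.9 degrees


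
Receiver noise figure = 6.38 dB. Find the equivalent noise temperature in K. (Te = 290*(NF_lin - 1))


NF_lin = 10^(6.38/10) = 4.345102
Te = 290 * (4.345102 - 1) = 970.1 K

970.1 K


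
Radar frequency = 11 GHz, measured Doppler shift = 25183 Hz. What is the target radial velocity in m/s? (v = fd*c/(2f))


v = 25183 * 3e8 / (2 * 11000000000.0) = 343.4 m/s

343.4 m/s


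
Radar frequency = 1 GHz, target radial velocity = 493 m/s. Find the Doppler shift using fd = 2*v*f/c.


fd = 2 * 493 * 1000000000.0 / 3e8 = 3286.7 Hz

3286.7 Hz


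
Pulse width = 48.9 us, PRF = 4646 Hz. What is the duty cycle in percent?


DC = 48.9e-6 * 4646 * 100 = 22.72%

22.72%


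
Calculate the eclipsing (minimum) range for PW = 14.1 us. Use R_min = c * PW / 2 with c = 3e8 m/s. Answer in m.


R_min = 3e8 * 14.1e-6 / 2 = 2115.0 m

2115.0 m


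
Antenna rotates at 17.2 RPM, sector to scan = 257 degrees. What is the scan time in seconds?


t = 257 / (17.2 * 360) * 60 = 2.49 s

2.49 s


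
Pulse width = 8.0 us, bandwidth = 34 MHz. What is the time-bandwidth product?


TBP = 8.0 * 34 = 272.0

272.0


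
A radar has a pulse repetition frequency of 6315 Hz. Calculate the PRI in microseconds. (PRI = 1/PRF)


PRI = 1/6315 = 0.0001583531 s = 158.4 us

158.4 us


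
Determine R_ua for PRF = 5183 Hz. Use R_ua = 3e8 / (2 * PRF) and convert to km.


R_ua = 3e8 / (2 * 5183) = 28940.8 m = 28.9 km

28.9 km


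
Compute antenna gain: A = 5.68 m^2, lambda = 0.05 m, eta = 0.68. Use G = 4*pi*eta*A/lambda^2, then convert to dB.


G_linear = 4*pi*0.68*5.68/0.05^2 = 19414.54
G_dB = 10*log10(19414.54) = 42.9 dB

42.9 dB


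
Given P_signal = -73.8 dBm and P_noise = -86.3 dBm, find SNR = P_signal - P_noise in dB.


SNR = -73.8 - (-86.3) = 12.5 dB

12.5 dB


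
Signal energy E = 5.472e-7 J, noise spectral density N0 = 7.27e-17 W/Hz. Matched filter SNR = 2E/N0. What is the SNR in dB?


SNR_lin = 2 * 5.472e-7 / 7.27e-17 = 1.505e10
SNR_dB = 10*log10(1.505e10) = 101.8 dB

101.8 dB


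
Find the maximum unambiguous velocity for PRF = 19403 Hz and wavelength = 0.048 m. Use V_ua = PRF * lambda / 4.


V_ua = 19403 * 0.048 / 4 = 232.8 m/s

232.8 m/s


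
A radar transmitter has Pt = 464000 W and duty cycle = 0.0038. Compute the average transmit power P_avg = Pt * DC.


P_avg = 464000 * 0.0038 = 1763.2 W

1763.2 W


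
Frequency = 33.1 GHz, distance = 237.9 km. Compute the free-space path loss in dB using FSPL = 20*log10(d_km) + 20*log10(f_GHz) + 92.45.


20*log10(237.9) = 47.53
20*log10(33.1) = 30.4
FSPL = 170.4 dB

170.4 dB


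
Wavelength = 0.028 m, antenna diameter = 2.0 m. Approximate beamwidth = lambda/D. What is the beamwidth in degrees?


BW_rad = 0.028 / 2.0 = 0.014
BW_deg = 0.8 degrees

0.8 degrees


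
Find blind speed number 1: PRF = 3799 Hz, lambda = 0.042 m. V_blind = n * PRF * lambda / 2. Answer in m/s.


V_blind = 1 * 3799 * 0.042 / 2 = 79.8 m/s

79.8 m/s


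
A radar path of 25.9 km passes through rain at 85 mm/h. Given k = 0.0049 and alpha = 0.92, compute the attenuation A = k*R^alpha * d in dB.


gamma = 0.0049 * 85^0.92 = 0.291918 dB/km
A = 0.291918 * 25.9 = 7.56 dB

7.56 dB


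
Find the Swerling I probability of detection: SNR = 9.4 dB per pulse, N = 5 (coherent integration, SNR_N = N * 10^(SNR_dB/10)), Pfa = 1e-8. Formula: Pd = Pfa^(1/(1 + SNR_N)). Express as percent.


SNR_lin = 10^(9.4/10) = 8.70964
SNR_N = 5 * 8.70964 = 43.5482
1/(1 + SNR_N) = 1/44.5482 = 0.0224476
Pd = (1e-8)^0.0224476 = 0.66133
Pd = 66.1%

66.1%


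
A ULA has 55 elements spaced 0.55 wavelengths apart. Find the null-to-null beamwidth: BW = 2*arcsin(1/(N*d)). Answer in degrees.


1/(N*d) = 1/(55*0.55) = 0.033058
BW = 2*arcsin(0.033058) = 3.8 degrees

3.8 degrees


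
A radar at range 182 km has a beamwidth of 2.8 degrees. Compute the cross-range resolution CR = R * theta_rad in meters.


BW_rad = 0.048869219
CR = 182000 * 0.048869219 = 8894.2 m

8894.2 m


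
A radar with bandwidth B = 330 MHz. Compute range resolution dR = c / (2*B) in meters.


dR = 3e8 / (2 * 330000000.0) = 0.45 m

0.45 m


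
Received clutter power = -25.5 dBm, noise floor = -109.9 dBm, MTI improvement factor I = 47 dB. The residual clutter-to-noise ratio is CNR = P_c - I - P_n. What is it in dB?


CNR = -25.5 - 47 - (-109.9) = 37.4 dB

37.4 dB


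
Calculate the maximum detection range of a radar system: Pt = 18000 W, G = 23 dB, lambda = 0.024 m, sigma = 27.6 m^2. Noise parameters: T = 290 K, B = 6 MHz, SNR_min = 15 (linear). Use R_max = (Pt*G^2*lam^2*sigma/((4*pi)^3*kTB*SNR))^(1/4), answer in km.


G_lin = 10^(23/10) = 199.526231
R^4 = 18000 * 199.526231^2 * 0.024^2 * 27.6 / ((4*pi)^3 * 1.38e-23 * 290 * 6000000.0 * 15)
R^4 = 1.59388e16 m^4
R_max = (1.59388e16)^(1/4) = 11236.1 m = 11.2 km

11.2 km


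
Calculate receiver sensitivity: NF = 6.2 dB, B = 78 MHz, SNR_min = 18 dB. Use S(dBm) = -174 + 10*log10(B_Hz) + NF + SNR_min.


10*log10(78000000.0) = 78.92
S = -174 + 78.92 + 6.2 + 18 = -70.9 dBm

-70.9 dBm


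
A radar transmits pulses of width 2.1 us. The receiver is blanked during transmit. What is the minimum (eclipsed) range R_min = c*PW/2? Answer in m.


R_min = 3e8 * 2.1e-6 / 2 = 315.0 m

315.0 m


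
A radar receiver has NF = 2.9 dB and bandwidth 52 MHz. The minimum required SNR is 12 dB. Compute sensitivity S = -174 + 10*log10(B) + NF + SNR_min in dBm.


10*log10(52000000.0) = 77.16
S = -174 + 77.16 + 2.9 + 12 = -81.9 dBm

-81.9 dBm


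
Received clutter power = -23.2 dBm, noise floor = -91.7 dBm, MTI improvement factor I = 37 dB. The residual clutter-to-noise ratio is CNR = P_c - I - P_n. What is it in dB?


CNR = -23.2 - 37 - (-91.7) = 31.5 dB

31.5 dB


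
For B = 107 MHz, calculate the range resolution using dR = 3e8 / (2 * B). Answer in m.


dR = 3e8 / (2 * 107000000.0) = 1.4 m

1.4 m


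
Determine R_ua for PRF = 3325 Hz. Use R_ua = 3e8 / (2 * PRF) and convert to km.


R_ua = 3e8 / (2 * 3325) = 45112.8 m = 45.1 km

45.1 km


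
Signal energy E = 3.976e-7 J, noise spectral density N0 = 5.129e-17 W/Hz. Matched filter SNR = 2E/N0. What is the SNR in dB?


SNR_lin = 2 * 3.976e-7 / 5.129e-17 = 1.55e10
SNR_dB = 10*log10(1.55e10) = 101.9 dB

101.9 dB


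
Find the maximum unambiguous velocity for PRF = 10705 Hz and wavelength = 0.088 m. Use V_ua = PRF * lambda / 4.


V_ua = 10705 * 0.088 / 4 = 235.5 m/s

235.5 m/s


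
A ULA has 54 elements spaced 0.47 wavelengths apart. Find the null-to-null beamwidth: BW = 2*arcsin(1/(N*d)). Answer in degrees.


1/(N*d) = 1/(54*0.47) = 0.039401
BW = 2*arcsin(0.039401) = 4.5 degrees

4.5 degrees


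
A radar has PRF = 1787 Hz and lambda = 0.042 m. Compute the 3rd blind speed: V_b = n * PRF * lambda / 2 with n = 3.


V_blind = 3 * 1787 * 0.042 / 2 = 112.6 m/s

112.6 m/s


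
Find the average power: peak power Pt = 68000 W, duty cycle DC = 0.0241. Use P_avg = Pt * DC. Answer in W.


P_avg = 68000 * 0.0241 = 1638.8 W

1638.8 W


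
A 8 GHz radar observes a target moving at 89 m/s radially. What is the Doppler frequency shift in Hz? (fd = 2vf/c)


fd = 2 * 89 * 8000000000.0 / 3e8 = 4746.7 Hz

4746.7 Hz


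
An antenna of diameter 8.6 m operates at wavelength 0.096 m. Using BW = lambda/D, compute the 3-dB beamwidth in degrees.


BW_rad = 0.096 / 8.6 = 0.011163
BW_deg = 0.64 degrees

0.64 degrees


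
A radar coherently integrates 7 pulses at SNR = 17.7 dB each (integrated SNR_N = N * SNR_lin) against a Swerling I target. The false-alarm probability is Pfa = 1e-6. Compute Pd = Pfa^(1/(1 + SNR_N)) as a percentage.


SNR_lin = 10^(17.7/10) = 58.88437
SNR_N = 7 * 58.88437 = 412.19059
1/(1 + SNR_N) = 1/413.19059 = 0.0024202
Pd = (1e-6)^0.0024202 = 0.96712
Pd = 96.7%

96.7%


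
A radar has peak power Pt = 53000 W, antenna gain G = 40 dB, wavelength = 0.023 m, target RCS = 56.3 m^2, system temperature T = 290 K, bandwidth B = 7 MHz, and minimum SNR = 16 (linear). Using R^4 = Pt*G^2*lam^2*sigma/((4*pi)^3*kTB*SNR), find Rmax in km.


G_lin = 10^(40/10) = 10000.0
R^4 = 53000 * 10000.0^2 * 0.023^2 * 56.3 / ((4*pi)^3 * 1.38e-23 * 290 * 7000000.0 * 16)
R^4 = 1.77466e20 m^4
R_max = (1.77466e20)^(1/4) = 115419.4 m = 115.4 km

115.4 km


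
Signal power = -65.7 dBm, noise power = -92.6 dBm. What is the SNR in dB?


SNR = -65.7 - (-92.6) = 26.9 dB

26.9 dB


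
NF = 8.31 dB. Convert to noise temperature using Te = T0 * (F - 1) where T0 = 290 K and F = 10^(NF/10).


NF_lin = 10^(8.31/10) = 6.776415
Te = 290 * (6.776415 - 1) = 1675.2 K

1675.2 K


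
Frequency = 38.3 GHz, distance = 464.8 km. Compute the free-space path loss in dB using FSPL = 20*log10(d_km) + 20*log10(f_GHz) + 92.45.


20*log10(464.8) = 53.35
20*log10(38.3) = 31.66
FSPL = 177.5 dB

177.5 dB


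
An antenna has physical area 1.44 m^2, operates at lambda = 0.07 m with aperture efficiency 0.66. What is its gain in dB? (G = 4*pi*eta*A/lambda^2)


G_linear = 4*pi*0.66*1.44/0.07^2 = 2437.36
G_dB = 10*log10(2437.36) = 33.9 dB

33.9 dB


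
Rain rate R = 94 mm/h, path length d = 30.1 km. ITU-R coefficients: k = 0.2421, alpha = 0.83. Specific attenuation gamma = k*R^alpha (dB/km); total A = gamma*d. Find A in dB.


gamma = 0.2421 * 94^0.83 = 10.512134 dB/km
A = 10.512134 * 30.1 = 316.42 dB

316.42 dB
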